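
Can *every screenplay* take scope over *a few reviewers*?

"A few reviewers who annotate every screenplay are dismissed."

No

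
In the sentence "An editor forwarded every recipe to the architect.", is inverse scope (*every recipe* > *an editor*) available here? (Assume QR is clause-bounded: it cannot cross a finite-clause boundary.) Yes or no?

Yes

*every recipe* and *an editor* are in the same minimal clause.
Ordinary QR to a clause-peripheral position gives the wide-scope LF for the lower DP.
Both orderings are possible: *an editor* > *every recipe* and *every recipe* > *an editor*.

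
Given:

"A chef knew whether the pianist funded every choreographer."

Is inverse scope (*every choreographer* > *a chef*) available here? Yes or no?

*every choreographer* sits inside the embedded question *whether the pianist funded every choreographer*.
An indirect question is a wh-island; the filled [Spec,CP] blocks QR across the CP edge.
So *every choreographer* cannot raise high enough to outscope *a chef*; only the surface ordering *a chef* > *every choreographer* is available.

No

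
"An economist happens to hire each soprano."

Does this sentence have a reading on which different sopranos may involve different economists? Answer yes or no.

Yes

This is the *each soprano* > *an economist* reading.
Infinitival complements of raising predicates do not block QR; *each soprano* and *an economist* are effectively clausemates.
QR within a single clause is free, so the lower quantifier may take scope over the higher one.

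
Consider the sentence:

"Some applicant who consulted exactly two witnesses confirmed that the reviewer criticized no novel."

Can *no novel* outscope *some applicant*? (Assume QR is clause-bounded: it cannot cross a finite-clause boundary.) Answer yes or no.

The DP *no novel* is contained in the finite complement clause *that the reviewer criticized no novel*.
Finite CP is the ceiling for QR here, by assumption.
So the wide-scope reading for *no novel* is blocked.

No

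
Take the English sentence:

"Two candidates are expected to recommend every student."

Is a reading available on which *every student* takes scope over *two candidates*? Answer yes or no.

Yes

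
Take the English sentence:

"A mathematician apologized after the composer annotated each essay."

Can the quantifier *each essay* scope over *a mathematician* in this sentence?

*each essay* occurs within the adjunct clause *after the composer annotated each essay*.
Adverbial clauses are not L-marked, so they are barriers for QR — the quantifier cannot escape the adjunct.
Hence only narrow scope for *each essay* (under *a mathematician*) survives.

No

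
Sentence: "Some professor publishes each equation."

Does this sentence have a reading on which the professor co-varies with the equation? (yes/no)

Yes

The paraphrase describes the scope ordering *each equation* > *some professor*.
*some professor* and *each equation* are co-arguments of the matrix verb, with nothing but a clause-internal boundary between them.
Clause-internal QR can adjoin the lower DP above the subject, yielding the inverse reading.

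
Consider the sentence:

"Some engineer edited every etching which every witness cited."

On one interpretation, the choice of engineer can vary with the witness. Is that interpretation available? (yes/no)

This is the *every witness* > *some engineer* reading.
The DP *every witness* is contained in the relative clause *which every witness cited* modifying *every etching*.
A relative clause is a scope island — quantifier raising cannot cross its boundary.
Hence only narrow scope for *every witness* (under *some engineer*) survives.

No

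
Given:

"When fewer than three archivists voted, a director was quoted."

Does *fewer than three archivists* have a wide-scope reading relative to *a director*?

No

*fewer than three archivists* sits inside the adjunct clause *when fewer than three archivists voted*.
Adverbial clauses are not L-marked, so they are barriers for QR — the quantifier cannot escape the adjunct.
*fewer than three archivists* > *a director* would require crossing that boundary, which is illicit.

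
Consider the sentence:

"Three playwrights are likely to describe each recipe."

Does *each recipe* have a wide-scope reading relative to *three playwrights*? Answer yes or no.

Yes

Infinitival complements of raising predicates do not block QR; *each recipe* and *three playwrights* are effectively clausemates.
With no island boundary between them, the object can take inverse scope over the subject via ordinary QR within the clause.
The sentence is scopally ambiguous between *three playwrights* > *each recipe* and *each recipe* > *three playwrights*.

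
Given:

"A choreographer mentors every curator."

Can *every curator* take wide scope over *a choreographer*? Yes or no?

Yes

*a choreographer* and *every curator* are co-arguments of the matrix verb, with nothing but a clause-internal boundary between them.
Since no island is crossed, the inverse ordering is licensed alongside surface scope.
So *every curator* > *a choreographer* is among the available readings.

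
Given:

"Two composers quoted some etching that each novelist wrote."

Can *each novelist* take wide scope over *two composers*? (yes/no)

No

The DP *each novelist* is contained in the relative clause *that each novelist wrote* modifying *some etching*.
Relative clauses block scope extraction: QR cannot target a position outside the modified NP.
Hence only narrow scope for *each novelist* (under *two composers*) survives.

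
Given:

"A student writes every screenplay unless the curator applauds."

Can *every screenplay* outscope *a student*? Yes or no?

Yes

Neither queried DP is inside the adjunct, so the adjunct-island constraint does not apply.
With no island boundary between them, the object can take inverse scope over the subject via ordinary QR within the clause.
The sentence is scopally ambiguous between *a student* > *every screenplay* and *every screenplay* > *a student*.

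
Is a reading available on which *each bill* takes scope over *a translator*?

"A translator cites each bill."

*each bill* and *a translator* are in the same minimal clause.
Since no island is crossed, the inverse ordering is licensed alongside surface scope.

Yes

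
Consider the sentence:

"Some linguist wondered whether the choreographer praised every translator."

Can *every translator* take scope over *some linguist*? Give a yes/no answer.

The DP *every translator* is contained in the embedded question *whether the choreographer praised every translator*.
Embedded questions are wh-islands: a quantifier inside an indirect question cannot QR into the matrix clause.
*every translator* > *some linguist* would require crossing that boundary, which is illicit.
(Only the surface reading survives: one fixed linguist with respect to all the relevant translators.)

No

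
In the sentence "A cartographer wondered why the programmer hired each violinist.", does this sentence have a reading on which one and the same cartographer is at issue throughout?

Yes

The described interpretation is the *a cartographer* > *each violinist* scoping.
Nothing needs to raise for *a cartographer* > *each violinist*, so no island constraint is at stake.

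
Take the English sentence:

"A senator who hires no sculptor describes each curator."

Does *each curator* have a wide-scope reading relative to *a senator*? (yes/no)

Although the sentence contains a relative clause (*who hires no sculptor*), *each curator* is outside it, in the matrix VP.
Nothing blocks QR of the lower DP to a position above the higher one, so inverse scope is available.

Yes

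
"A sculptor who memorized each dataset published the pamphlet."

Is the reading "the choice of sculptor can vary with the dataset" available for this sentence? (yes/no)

No

This is the *each dataset* > *a sculptor* reading.
*each dataset* is embedded in the relative clause *who memorized each dataset*.
QR out of a relative clause is ruled out by the relative-clause island constraint.
The inverse ordering *each dataset* > *a sculptor* is therefore underivable.
(Only the surface reading survives: one fixed sculptor with respect to all the relevant datasets.)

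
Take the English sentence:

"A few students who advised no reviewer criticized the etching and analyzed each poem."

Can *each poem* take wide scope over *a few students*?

No

The DP *each poem* is contained in one conjunct of the coordinate structure (*analyzed each poem*).
Asymmetric QR out of one conjunct violates the Coordinate Structure Constraint.
*each poem* is confined to the island and cannot take scope over *a few students*.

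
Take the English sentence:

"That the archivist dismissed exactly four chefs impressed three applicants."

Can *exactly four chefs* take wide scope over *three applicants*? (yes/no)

No

Structurally, *exactly four chefs* is inside the sentential subject *that the archivist dismissed exactly four chefs*.
Clausal subjects are scope islands; QR from inside the subject into the matrix is barred.
So the wide-scope reading for *exactly four chefs* is blocked.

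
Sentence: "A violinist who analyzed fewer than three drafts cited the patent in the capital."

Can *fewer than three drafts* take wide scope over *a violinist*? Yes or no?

Structurally, *fewer than three drafts* is inside the relative clause *who analyzed fewer than three drafts*.
QR out of a relative clause is ruled out by the relative-clause island constraint.
So *fewer than three drafts* cannot raise high enough to outscope *a violinist*; only the surface ordering *a violinist* > *fewer than three drafts* is available.

No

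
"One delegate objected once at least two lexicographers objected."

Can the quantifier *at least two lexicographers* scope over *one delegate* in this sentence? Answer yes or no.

No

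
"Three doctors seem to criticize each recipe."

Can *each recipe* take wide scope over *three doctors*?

Yes

*each recipe* is the object of the infinitival complement of a raising predicate; raising infinitives are transparent for QR, so the two DPs are in effect clausemates.
QR within a single clause is free, so the lower quantifier may take scope over the higher one.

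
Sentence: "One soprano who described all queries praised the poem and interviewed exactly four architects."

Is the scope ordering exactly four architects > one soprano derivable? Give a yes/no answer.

No

The DP *exactly four architects* is contained in one conjunct of the coordinate structure (*interviewed exactly four architects*).
The Coordinate Structure Constraint blocks movement (including QR) out of a single conjunct.
*exactly four architects* is confined to the island and cannot take scope over *one soprano*.
(Only the surface reading survives: one fixed soprano with respect to all the relevant architects.)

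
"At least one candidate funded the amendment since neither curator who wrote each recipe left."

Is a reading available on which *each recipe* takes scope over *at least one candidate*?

Structurally, *each recipe* is inside the relative clause *who wrote each recipe*, which is itself inside the adjunct *since neither curator who wrote each recipe left*.
Even if one barrier were somehow void, the other would still block QR.
So *each recipe* cannot raise to a position above *at least one candidate*.
(Only the surface reading survives: one fixed candidate with respect to all the relevant recipes.)

No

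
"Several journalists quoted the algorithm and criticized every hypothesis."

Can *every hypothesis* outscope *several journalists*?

The target quantifier *every hypothesis* is part of one conjunct of the coordinate structure (*criticized every hypothesis*).
A quantifier cannot raise out of one conjunct of a coordination across the whole coordinate structure — the CSC applies to QR.
So the wide-scope reading for *every hypothesis* is blocked.

No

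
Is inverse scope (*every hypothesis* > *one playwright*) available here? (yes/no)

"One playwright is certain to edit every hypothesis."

Yes

Raising constructions are monoclausal for scope purposes; *every hypothesis* is not separated from *one playwright* by any island.
With no island boundary between them, the object can take inverse scope over the subject via ordinary QR within the clause.
The sentence is scopally ambiguous between *one playwright* > *every hypothesis* and *every hypothesis* > *one playwright*.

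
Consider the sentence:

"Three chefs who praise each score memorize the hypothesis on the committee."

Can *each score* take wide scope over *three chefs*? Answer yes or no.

*each score* occurs within the relative clause *who praise each score*.
A relative clause is a scope island — quantifier raising cannot cross its boundary.
So the wide-scope reading for *each score* is blocked.

No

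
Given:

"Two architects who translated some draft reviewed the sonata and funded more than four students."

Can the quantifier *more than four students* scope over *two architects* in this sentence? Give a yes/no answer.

The target quantifier *more than four students* is part of one conjunct of the coordinate structure (*funded more than four students*).
The Coordinate Structure Constraint blocks movement (including QR) out of a single conjunct.
The inverse ordering *more than four students* > *two architects* is therefore underivable.

No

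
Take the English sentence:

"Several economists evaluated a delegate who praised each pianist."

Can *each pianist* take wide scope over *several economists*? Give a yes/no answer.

*each pianist* is embedded in the relative clause *who praised each pianist* modifying *a delegate*.
Quantifiers inside a relative clause are trapped there; the RC boundary blocks QR.
Hence only narrow scope for *each pianist* (under *several economists*) survives.

No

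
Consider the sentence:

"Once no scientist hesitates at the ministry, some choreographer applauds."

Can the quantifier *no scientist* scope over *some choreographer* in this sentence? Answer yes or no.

*no scientist* sits inside the adjunct clause *once no scientist hesitates at the ministry*.
Since the clause is an adjunct (not a complement), the Adjunct Condition blocks QR across its edge.
*no scientist* is confined to the island and cannot take scope over *some choreographer*.

No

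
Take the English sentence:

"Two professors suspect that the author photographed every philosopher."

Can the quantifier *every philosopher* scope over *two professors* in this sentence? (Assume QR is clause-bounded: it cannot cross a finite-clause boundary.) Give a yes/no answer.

No

Structurally, *every philosopher* is inside the finite complement clause *that the author photographed every philosopher*.
With QR restricted to its own tensed clause, the embedded quantifier cannot reach a matrix scope position.
*every philosopher* > *two professors* would require crossing that boundary, which is illicit.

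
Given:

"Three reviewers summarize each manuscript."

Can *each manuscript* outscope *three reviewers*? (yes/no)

Both DPs are arguments of the same predicate; there is no clause or island boundary between them.
With no island boundary between them, the object can take inverse scope over the subject via ordinary QR within the clause.

Yes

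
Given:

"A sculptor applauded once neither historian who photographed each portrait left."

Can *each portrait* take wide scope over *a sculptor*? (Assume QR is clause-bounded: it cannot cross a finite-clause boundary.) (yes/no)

*each portrait* sits inside the relative clause *who photographed each portrait*, which is itself inside the adjunct *once neither historian who photographed each portrait left*.
The quantifier would have to escape first the RC and then the adjunct — two independent island violations.
So *each portrait* cannot raise to a position above *a sculptor*.

No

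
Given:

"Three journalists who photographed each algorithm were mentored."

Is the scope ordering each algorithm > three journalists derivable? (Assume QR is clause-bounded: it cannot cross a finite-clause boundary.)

No

Structurally, *each algorithm* is inside the relative clause *who photographed each algorithm*.
Quantifiers inside a relative clause are trapped there; the RC boundary blocks QR.
So *each algorithm* cannot raise high enough to outscope *three journalists*; only the surface ordering *three journalists* > *each algorithm* is available.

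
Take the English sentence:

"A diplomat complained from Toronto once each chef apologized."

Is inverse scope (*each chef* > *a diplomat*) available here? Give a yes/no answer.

No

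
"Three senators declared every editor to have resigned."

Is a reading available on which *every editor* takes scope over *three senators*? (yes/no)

ECM infinitives lack a CP barrier, so *every editor* can QR over the matrix subject *three senators*.
Nothing blocks QR of the lower DP to a position above the higher one, so inverse scope is available.

Yes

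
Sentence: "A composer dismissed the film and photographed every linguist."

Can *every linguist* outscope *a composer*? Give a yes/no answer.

No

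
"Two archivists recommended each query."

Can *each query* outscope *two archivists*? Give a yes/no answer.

Yes

*two archivists* and *each query* are co-arguments of the matrix verb, with nothing but a clause-internal boundary between them.
With no island boundary between them, the object can take inverse scope over the subject via ordinary QR within the clause.
So *each query* > *two archivists* is among the available readings.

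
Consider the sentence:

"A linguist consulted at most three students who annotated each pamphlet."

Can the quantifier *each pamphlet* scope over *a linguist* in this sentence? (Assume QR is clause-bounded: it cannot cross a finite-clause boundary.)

*each pamphlet* occurs within the relative clause *who annotated each pamphlet* modifying *at most three students*.
A relative clause is a scope island — quantifier raising cannot cross its boundary.
*each pamphlet* > *a linguist* would require crossing that boundary, which is illicit.
(Only the surface reading survives: one fixed linguist with respect to all the relevant pamphlets.)

No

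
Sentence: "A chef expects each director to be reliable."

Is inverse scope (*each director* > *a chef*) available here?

*each director* is the subject of an ECM infinitive — the infinitival complement of an ECM verb is not a scope island, so *each director* can raise into the matrix clause.
Nothing blocks QR of the lower DP to a position above the higher one, so inverse scope is available.

Yes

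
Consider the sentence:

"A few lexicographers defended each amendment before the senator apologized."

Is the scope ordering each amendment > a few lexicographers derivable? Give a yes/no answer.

Neither queried DP is inside the adjunct, so the adjunct-island constraint does not apply.
Ordinary QR to a clause-peripheral position gives the wide-scope LF for the lower DP.
Both orderings are possible: *a few lexicographers* > *each amendment* and *each amendment* > *a few lexicographers*.

Yes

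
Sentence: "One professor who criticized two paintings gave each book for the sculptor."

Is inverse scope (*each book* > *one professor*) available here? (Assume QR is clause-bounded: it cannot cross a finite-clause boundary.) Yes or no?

*each book* sits in the matrix clause, not in the relative clause on *one professor*.
Since no island is crossed, the inverse ordering is licensed alongside surface scope.
So *each book* > *one professor* is among the available readings.

Yes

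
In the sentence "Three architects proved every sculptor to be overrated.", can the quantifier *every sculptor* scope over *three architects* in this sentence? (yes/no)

Yes

This is an ECM construction: *every sculptor* is the infinitival subject, Case-marked by the matrix verb, and the infinitive is transparent for QR.
No island intervenes, so both surface and inverse scope are derivable.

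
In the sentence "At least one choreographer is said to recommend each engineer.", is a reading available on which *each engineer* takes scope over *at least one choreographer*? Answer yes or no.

Yes

Raising constructions are monoclausal for scope purposes; *each engineer* is not separated from *at least one choreographer* by any island.
No island intervenes, so both surface and inverse scope are derivable.
So *each engineer* > *at least one choreographer* is among the available readings.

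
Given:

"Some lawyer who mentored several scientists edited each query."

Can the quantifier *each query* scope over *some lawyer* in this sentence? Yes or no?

Yes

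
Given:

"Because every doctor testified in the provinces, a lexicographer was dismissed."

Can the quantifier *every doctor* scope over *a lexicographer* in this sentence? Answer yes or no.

The target quantifier *every doctor* is part of the adjunct clause *because every doctor testified in the provinces*.
Adjuncts are opaque for quantifier raising; a quantifier in an adjunct stays inside it.
So *every doctor* cannot raise to a position above *a lexicographer*.

No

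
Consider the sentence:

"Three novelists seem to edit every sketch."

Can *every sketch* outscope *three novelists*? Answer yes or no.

Infinitival complements of raising predicates do not block QR; *every sketch* and *three novelists* are effectively clausemates.
With no island boundary between them, the object can take inverse scope over the subject via ordinary QR within the clause.

Yes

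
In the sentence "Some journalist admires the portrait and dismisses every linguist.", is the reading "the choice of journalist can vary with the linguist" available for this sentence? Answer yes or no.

The described interpretation is the *every linguist* > *some journalist* scoping.
*every linguist* is embedded in one conjunct of the coordinate structure (*dismisses every linguist*).
A quantifier cannot raise out of one conjunct of a coordination across the whole coordinate structure — the CSC applies to QR.
*every linguist* > *some journalist* would require crossing that boundary, which is illicit.

No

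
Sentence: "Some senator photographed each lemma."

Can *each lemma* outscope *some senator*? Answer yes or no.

Yes

Both DPs are arguments of the same predicate; there is no clause or island boundary between them.
With no island boundary between them, the object can take inverse scope over the subject via ordinary QR within the clause.
So *each lemma* > *some senator* is among the available readings.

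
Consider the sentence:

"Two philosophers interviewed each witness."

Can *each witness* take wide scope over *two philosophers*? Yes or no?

Yes

*each witness* is the matrix object and *two philosophers* the matrix subject; the two are clausemates.
Clause-internal QR can adjoin the lower DP above the subject, yielding the inverse reading.
So *each witness* > *two philosophers* is among the available readings.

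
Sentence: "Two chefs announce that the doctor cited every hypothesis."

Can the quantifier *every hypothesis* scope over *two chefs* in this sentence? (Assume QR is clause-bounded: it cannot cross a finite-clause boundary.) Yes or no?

No

Structurally, *every hypothesis* is inside the finite complement clause *that the doctor cited every hypothesis*.
Under clause-bounded QR, a quantifier in an embedded finite clause cannot raise into the matrix clause.
The inverse ordering *every hypothesis* > *two chefs* is therefore underivable.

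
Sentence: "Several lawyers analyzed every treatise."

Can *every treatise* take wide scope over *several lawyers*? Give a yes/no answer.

Yes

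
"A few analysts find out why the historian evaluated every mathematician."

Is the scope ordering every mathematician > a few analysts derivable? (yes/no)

No

*every mathematician* is embedded in the embedded question *why the historian evaluated every mathematician*.
QR across an interrogative CP boundary is ruled out as a wh-island violation.
So *every mathematician* cannot raise to a position above *a few analysts*.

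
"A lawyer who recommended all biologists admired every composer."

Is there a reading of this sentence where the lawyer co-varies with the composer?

Yes

That reading corresponds to *every composer* > *a lawyer*.
The RC *who recommended all biologists* is an island, but *every composer* is not inside it — it is the matrix object, a clausemate of *a lawyer*.
Nothing blocks QR of the lower DP to a position above the higher one, so inverse scope is available.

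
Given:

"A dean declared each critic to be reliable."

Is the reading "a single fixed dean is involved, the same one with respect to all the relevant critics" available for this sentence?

Yes

The described interpretation is the *a dean* > *each critic* scoping.
That is the surface-scope ordering, which is always one of the available readings — island constraints only ever restrict inverse scope.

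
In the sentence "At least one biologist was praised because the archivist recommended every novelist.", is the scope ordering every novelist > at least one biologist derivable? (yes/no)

No

The DP *every novelist* is contained in the adjunct clause *because the archivist recommended every novelist*.
Since the clause is an adjunct (not a complement), the Adjunct Condition blocks QR across its edge.
Hence only narrow scope for *every novelist* (under *at least one biologist*) survives.
(Only the surface reading survives: one fixed biologist with respect to all the relevant novelists.)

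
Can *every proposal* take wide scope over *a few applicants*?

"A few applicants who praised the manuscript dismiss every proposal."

Although the sentence contains a relative clause (*who praised the manuscript*), *every proposal* is outside it, in the matrix VP.
Ordinary QR to a clause-peripheral position gives the wide-scope LF for the lower DP.
Both orderings are possible: *a few applicants* > *every proposal* and *every proposal* > *a few applicants*.

Yes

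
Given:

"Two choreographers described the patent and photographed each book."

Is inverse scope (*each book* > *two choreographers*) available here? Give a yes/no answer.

The DP *each book* is contained in one conjunct of the coordinate structure (*photographed each book*).
The Coordinate Structure Constraint blocks movement (including QR) out of a single conjunct.
So *each book* cannot raise high enough to outscope *two choreographers*; only the surface ordering *two choreographers* > *each book* is available.

No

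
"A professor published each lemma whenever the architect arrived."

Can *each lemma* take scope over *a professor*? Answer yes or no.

Yes

*each lemma* is a matrix argument; the adjunct is an island but the target quantifier is outside it.
No island intervenes, so both surface and inverse scope are derivable.
So *each lemma* > *a professor* is among the available readings.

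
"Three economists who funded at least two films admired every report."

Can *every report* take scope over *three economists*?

Yes

*every report* sits in the matrix clause, not in the relative clause on *three economists*.
No island intervenes, so both surface and inverse scope are derivable.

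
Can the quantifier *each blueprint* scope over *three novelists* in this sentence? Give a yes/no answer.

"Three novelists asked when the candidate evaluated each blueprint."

*each blueprint* occurs within the embedded question *when the candidate evaluated each blueprint*.
An indirect question is a wh-island; the filled [Spec,CP] blocks QR across the CP edge.
*each blueprint* > *three novelists* would require crossing that boundary, which is illicit.

No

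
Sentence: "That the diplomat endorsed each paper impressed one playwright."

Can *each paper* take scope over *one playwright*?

No

The DP *each paper* is contained in the sentential subject *that the diplomat endorsed each paper*.
The subject-island constraint blocks QR out of a clausal subject.
*each paper* > *one playwright* would require crossing that boundary, which is illicit.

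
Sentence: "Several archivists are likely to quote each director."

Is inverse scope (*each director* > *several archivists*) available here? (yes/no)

Infinitival complements of raising predicates do not block QR; *each director* and *several archivists* are effectively clausemates.
Since no island is crossed, the inverse ordering is licensed alongside surface scope.

Yes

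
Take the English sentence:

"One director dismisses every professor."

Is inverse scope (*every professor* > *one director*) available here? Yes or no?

*every professor* is the matrix object and *one director* the matrix subject; the two are clausemates.
With no island boundary between them, the object can take inverse scope over the subject via ordinary QR within the clause.

Yes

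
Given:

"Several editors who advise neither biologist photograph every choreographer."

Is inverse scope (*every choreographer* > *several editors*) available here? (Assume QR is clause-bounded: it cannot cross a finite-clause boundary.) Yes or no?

Yes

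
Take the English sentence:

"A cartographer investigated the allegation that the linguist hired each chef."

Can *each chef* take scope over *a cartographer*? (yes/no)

The DP *each chef* is contained in the complex NP *the allegation that the linguist hired each chef*.
The Complex NP Constraint bars QR out of the complement clause of a noun.
There is no licit LF on which *each chef* c-commands *a cartographer*.

No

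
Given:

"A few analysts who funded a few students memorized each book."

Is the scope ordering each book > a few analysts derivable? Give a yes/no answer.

*each book* is a matrix argument; only *a few analysts* is modified by the relative clause *who funded a few students*, so the RC island is irrelevant to the target quantifier.
With no island boundary between them, the object can take inverse scope over the subject via ordinary QR within the clause.
The sentence is scopally ambiguous between *a few analysts* > *each book* and *each book* > *a few analysts*.

Yes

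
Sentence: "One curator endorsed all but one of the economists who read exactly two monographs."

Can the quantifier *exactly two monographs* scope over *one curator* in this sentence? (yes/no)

No

The target quantifier *exactly two monographs* is part of the relative clause *who read exactly two monographs* modifying *all but one of the economists*.
The relative clause forms an island for QR, so the quantifier is confined to the head noun's restrictor.
So *exactly two monographs* cannot raise high enough to outscope *one curator*; only the surface ordering *one curator* > *exactly two monographs* is available.
(Only the surface reading survives: one fixed curator with respect to all the relevant monographs.)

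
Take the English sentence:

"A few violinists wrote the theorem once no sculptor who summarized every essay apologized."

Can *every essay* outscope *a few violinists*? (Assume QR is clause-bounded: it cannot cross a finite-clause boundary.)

No

*every essay* sits inside the relative clause *who summarized every essay*, which is itself inside the adjunct *once no sculptor who summarized every essay apologized*.
Both the relative clause and the enclosing adjunct are scope islands; QR cannot cross either.
So *every essay* cannot raise high enough to outscope *a few violinists*; only the surface ordering *a few violinists* > *every essay* is available.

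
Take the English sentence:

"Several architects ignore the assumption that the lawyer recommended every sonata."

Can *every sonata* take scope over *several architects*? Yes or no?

No

*every sonata* occurs within the complex NP *the assumption that the lawyer recommended every sonata*.
The Complex NP Constraint bars QR out of the complement clause of a noun.
Hence only narrow scope for *every sonata* (under *several architects*) survives.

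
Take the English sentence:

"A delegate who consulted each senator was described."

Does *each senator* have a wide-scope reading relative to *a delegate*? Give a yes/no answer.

No

Structurally, *each senator* is inside the relative clause *who consulted each senator*.
A relative clause is a scope island — quantifier raising cannot cross its boundary.
*each senator* is confined to the island and cannot take scope over *a delegate*.
(Only the surface reading survives: one fixed delegate with respect to all the relevant senators.)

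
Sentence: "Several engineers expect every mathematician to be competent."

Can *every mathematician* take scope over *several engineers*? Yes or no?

This is an ECM construction: *every mathematician* is the infinitival subject, Case-marked by the matrix verb, and the infinitive is transparent for QR.
With no island boundary between them, the object can take inverse scope over the subject via ordinary QR within the clause.

Yes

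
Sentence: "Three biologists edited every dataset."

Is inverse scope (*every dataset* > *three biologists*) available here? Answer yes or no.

Yes

*every dataset* is the matrix object and *three biologists* the matrix subject; the two are clausemates.
QR within a single clause is free, so the lower quantifier may take scope over the higher one.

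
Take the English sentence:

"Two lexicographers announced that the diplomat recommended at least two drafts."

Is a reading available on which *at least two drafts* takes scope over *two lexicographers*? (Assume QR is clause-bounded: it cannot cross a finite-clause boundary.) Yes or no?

*at least two drafts* sits inside the finite complement clause *that the diplomat recommended at least two drafts*.
Finite CP is the ceiling for QR here, by assumption.
So the wide-scope reading for *at least two drafts* is blocked.

No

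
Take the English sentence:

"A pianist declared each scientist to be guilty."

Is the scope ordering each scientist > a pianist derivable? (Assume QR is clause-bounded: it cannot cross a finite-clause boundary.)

Yes

The ECM infinitive is scope-transparent — *each scientist* is free to raise above *a pianist*.
Since no island is crossed, the inverse ordering is licensed alongside surface scope.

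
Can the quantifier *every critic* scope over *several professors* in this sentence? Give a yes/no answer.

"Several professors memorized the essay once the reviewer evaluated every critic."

No

*every critic* sits inside the adjunct clause *once the reviewer evaluated every critic*.
Adjuncts are opaque for quantifier raising; a quantifier in an adjunct stays inside it.
*every critic* > *several professors* would require crossing that boundary, which is illicit.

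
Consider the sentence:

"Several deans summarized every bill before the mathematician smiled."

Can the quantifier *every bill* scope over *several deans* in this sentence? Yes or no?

The adjunct clause does not contain *every bill*, which is the matrix object.
No island intervenes, so both surface and inverse scope are derivable.
So *every bill* > *several deans* is among the available readings.

Yes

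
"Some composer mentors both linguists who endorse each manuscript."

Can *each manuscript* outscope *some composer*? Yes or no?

No

*each manuscript* sits inside the relative clause *who endorse each manuscript* modifying *both linguists*.
A relative clause is a scope island — quantifier raising cannot cross its boundary.
So *each manuscript* cannot raise high enough to outscope *some composer*; only the surface ordering *some composer* > *each manuscript* is available.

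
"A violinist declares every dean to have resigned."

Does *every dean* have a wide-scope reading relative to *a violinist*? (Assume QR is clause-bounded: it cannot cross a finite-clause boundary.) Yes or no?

*every dean* is the subject of an ECM infinitive — the infinitival complement of an ECM verb is not a scope island, so *every dean* can raise into the matrix clause.
With no island boundary between them, the object can take inverse scope over the subject via ordinary QR within the clause.
So *every dean* > *a violinist* is among the available readings.

Yes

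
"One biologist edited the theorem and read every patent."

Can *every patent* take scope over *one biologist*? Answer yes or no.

*every patent* is embedded in one conjunct of the coordinate structure (*read every patent*).
A quantifier cannot raise out of one conjunct of a coordination across the whole coordinate structure — the CSC applies to QR.
So *every patent* cannot raise to a position above *one biologist*.

No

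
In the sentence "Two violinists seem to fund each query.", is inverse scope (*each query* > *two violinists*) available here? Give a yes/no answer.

*each query* is inside a raising infinitive, which is transparent to QR (no CP barrier), so it behaves as a matrix argument.
QR within a single clause is free, so the lower quantifier may take scope over the higher one.

Yes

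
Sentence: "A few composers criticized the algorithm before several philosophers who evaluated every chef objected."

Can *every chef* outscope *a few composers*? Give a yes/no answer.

No

The DP *every chef* is contained in the relative clause *who evaluated every chef*, which is itself inside the adjunct *before several philosophers who evaluated every chef objected*.
Both the relative clause and the enclosing adjunct are scope islands; QR cannot cross either.
So *every chef* cannot raise to a position above *a few composers*.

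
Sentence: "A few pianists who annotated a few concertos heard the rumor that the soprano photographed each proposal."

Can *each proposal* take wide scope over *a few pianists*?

*each proposal* occurs within the complex NP *the rumor that the soprano photographed each proposal*.
The complex NP is opaque for QR — the quantifier is frozen inside the noun's complement.
Hence only narrow scope for *each proposal* (under *a few pianists*) survives.

No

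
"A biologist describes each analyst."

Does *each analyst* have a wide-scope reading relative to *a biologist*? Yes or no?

*each analyst* is the matrix object and *a biologist* the matrix subject; the two are clausemates.
Since no island is crossed, the inverse ordering is licensed alongside surface scope.
So *each analyst* > *a biologist* is among the available readings.

Yes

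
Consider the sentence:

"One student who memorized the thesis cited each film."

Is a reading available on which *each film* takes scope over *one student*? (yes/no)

Yes

The relative clause *who memorized the thesis* modifies *one student*, but *each film* is not inside that relative clause — it is an argument of the matrix verb.
Since no island is crossed, the inverse ordering is licensed alongside surface scope.
Both orderings are possible: *one student* > *each film* and *each film* > *one student*.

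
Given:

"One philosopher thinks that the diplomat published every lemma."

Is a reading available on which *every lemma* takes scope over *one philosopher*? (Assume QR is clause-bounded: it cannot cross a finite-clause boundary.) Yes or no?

No

*every lemma* is embedded in the finite complement clause *that the diplomat published every lemma*.
With QR restricted to its own tensed clause, the embedded quantifier cannot reach a matrix scope position.
So *every lemma* cannot raise high enough to outscope *one philosopher*; only the surface ordering *one philosopher* > *every lemma* is available.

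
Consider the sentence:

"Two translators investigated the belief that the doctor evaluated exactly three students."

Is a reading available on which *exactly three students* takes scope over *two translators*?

The target quantifier *exactly three students* is part of the complex NP *the belief that the doctor evaluated exactly three students*.
Since the clause is the complement of a nominal head, the CNPC blocks scope extraction.
Hence only narrow scope for *exactly three students* (under *two translators*) survives.

No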